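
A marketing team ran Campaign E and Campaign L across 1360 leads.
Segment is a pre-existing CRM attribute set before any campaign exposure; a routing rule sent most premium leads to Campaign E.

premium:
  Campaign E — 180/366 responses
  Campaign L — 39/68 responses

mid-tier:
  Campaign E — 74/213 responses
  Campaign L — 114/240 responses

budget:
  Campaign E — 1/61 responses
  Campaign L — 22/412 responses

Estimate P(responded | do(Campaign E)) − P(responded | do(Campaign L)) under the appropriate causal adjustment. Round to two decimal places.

Campaign L is higher inside every customer segment stratum but Campaign E is higher in aggregate. Whether to stratify depends on how customer segment relates to the campaign.
Customer segment satisfies the back-door criterion: it is not a descendant of the campaign, and it blocks the spurious path from campaign to outcome. Adjusting for it (i.e., using the within-customer segment rates) gives the causal effect.
Adjusting over the population distribution of customer segment: 0.319·(0.492−0.574) + 0.333·(0.347−0.475) + 0.348·(0.016−0.053) = -0.081.

-0.08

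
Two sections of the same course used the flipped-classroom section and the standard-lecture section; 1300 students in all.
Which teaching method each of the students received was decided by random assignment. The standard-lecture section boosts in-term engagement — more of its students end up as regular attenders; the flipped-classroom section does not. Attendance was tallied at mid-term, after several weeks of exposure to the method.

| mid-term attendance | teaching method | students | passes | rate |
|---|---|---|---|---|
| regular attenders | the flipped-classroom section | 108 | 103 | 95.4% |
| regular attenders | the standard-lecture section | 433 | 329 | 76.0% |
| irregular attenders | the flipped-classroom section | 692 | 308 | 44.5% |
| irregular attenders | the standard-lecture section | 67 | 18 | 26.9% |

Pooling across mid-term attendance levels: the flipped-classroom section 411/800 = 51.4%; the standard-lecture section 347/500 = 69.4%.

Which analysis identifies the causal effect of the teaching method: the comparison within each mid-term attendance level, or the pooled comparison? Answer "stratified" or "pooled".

The mid-term attendance-specific comparison favours the flipped-classroom section throughout, but the pooled figures favour the standard-lecture section. The question is whether to condition on mid-term attendance.
Because the teaching method influences mid-term attendance, mid-term attendance is a post-treatment mediator, not a confounder. Stratifying on it would bias the estimate; the causal effect is the crude pooled difference.
Pooled: the flipped-classroom section 51.4% vs the standard-lecture section 69.4%; the standard-lecture section is higher overall.

pooled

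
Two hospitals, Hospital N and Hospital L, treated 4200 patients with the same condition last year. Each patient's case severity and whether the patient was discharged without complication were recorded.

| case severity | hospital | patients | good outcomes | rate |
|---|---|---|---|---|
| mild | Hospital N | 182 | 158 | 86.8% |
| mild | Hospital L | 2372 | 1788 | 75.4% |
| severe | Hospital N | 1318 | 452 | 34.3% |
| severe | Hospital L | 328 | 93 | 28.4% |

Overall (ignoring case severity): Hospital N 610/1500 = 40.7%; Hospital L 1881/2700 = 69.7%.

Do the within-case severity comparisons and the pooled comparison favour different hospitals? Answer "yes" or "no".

yes

Within each case severity level (mild 86.8% vs 75.4%; severe 34.3% vs 28.4%), Hospital N has the higher rate every time. Pooled: 40.7% vs 69.7% — Hospital L has the higher rate overall. The two comparisons disagree.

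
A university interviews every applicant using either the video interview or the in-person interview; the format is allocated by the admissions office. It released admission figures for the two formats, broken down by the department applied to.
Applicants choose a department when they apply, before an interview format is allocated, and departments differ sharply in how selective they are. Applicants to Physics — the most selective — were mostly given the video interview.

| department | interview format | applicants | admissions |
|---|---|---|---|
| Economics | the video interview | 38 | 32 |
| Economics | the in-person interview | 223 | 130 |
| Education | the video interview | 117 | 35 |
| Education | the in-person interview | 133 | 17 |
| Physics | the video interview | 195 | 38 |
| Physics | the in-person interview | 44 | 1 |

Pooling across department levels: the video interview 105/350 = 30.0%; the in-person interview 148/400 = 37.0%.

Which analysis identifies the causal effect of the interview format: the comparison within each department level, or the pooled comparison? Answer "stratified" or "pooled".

The stratified and pooled comparisons disagree (the video interview wins within each department; the in-person interview wins overall), so the answer turns on the causal role of department.
Since department is a pre-existing factor (not a product of the interview format) and it affects the outcome on its own, it is a confounder. The stratified rates, not the pooled rate, identify the causal effect.
Within each level — Economics: 84.2% vs 58.3%; Education: 29.9% vs 12.8%; Physics: 19.5% vs 2.3% — the video interview is higher every time.

stratified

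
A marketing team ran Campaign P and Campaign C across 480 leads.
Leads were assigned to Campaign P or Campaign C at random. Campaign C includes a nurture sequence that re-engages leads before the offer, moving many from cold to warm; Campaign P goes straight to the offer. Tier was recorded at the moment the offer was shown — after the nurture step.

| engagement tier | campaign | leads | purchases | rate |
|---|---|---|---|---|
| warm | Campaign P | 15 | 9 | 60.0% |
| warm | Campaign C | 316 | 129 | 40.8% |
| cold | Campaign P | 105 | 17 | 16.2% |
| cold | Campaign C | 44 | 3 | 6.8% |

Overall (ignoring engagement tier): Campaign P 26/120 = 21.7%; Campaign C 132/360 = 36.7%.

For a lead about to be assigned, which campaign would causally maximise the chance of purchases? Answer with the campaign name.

Campaign C

The distribution of engagement tier is itself part of what the campaign does — it is an intermediate outcome. Holding it fixed would remove that part of the effect; the total effect is the pooled difference.
Pooled: Campaign P 21.7% vs Campaign C 36.7%; Campaign C is higher overall.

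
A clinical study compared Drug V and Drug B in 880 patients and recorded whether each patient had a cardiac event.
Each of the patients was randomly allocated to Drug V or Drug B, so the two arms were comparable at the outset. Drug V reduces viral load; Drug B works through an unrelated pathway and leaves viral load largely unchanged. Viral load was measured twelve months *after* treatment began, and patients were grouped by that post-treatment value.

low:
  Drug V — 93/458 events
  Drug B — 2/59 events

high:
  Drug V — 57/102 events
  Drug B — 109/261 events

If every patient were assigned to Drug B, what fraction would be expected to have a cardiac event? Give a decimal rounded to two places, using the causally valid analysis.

0.35

The distribution of viral load is itself part of what the drug does — it is an intermediate outcome. Holding it fixed would remove that part of the effect; the total effect is the pooled difference.
So P(outcome | do(Drug B)) is just the pooled rate for Drug B: 111/320 = 0.347.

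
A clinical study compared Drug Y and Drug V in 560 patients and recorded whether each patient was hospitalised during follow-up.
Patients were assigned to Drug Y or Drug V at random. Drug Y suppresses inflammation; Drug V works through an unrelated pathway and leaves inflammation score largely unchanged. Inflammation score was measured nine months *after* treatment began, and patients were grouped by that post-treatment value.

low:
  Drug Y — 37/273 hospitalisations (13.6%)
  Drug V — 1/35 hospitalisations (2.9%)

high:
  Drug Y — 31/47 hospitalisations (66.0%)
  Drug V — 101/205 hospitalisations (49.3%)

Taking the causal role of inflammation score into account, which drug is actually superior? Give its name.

Within every inflammation score level Drug V has the lower rate, yet pooled Drug Y does — Simpson's reversal.
Inflammation score lies on the pathway drug → inflammation score → outcome, so adjusting for it blocks the indirect effect. For the total causal effect of drug, use the unadjusted pooled rates.
Pooled: Drug Y 21.2% vs Drug V 42.5%; Drug Y is lower overall.

Drug Y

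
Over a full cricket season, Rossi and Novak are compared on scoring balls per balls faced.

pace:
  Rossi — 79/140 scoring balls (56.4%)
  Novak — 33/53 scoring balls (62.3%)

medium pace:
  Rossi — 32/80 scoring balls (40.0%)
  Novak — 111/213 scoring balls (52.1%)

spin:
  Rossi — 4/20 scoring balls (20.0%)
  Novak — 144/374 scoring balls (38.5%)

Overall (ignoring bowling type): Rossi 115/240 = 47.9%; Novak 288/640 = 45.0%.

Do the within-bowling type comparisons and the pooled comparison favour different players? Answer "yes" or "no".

Within each bowling type level (pace 56.4% vs 62.3%; medium pace 40.0% vs 52.1%; spin 20.0% vs 38.5%), Novak has the higher rate every time. Pooled: 47.9% vs 45.0% — Rossi has the higher rate overall. The two comparisons disagree.

yes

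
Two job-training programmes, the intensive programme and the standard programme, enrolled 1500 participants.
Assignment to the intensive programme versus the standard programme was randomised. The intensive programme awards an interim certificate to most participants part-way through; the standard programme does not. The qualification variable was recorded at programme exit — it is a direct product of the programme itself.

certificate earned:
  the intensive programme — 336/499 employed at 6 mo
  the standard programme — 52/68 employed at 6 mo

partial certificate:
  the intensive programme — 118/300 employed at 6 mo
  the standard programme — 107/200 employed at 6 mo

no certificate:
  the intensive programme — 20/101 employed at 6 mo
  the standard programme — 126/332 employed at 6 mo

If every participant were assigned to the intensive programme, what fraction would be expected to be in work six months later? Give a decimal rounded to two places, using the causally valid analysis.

0.53

The stratified and pooled comparisons disagree (the standard programme wins within each qualification attained during the programme; the intensive programme wins overall), so the answer turns on the causal role of qualification attained during the programme.
Qualification attained during the programme is downstream of the programme. One should not condition on a consequence of treatment, so the overall rates are the right comparison.
So P(outcome | do(the intensive programme)) is just the pooled rate for the intensive programme: 474/900 = 0.527.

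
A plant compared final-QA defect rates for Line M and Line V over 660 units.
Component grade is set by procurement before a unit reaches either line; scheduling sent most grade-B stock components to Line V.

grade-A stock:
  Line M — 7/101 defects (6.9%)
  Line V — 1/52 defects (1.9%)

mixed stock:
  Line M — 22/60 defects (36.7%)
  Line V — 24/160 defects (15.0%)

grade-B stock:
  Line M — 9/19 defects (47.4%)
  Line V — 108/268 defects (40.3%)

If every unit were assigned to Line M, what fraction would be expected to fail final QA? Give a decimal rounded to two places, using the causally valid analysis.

0.34

The stratified and pooled comparisons disagree (Line V wins within each component grade; Line M wins overall), so the answer turns on the causal role of component grade.
The imbalance in component grade arose from how units were allocated, not from anything the line did; and component grade independently affects the outcome. The pooled gap is confounded — condition on component grade.
Standardising Line M to the population component grade mix: 0.232·7/101 + 0.333·22/60 + 0.435·9/19 = 0.344.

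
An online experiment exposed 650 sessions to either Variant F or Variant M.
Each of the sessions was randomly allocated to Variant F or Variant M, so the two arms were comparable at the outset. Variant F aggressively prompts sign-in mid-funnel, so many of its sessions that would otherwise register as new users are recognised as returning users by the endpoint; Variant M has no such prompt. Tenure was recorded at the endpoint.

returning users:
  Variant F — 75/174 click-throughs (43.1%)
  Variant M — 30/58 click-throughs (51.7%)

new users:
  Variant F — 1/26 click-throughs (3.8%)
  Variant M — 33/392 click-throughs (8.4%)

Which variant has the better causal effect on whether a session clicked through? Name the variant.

Variant F

Variant M is higher inside every user tenure stratum but Variant F is higher in aggregate. Whether to stratify depends on how user tenure relates to the variant.
User tenure is recorded after the variant and is itself shifted by it — it sits on the causal path from variant to outcome. Conditioning on a mediator would strip out part of the effect we want; the pooled comparison gives the total causal effect.
Pooled: Variant F 38.0% vs Variant M 14.0%; Variant F is higher overall.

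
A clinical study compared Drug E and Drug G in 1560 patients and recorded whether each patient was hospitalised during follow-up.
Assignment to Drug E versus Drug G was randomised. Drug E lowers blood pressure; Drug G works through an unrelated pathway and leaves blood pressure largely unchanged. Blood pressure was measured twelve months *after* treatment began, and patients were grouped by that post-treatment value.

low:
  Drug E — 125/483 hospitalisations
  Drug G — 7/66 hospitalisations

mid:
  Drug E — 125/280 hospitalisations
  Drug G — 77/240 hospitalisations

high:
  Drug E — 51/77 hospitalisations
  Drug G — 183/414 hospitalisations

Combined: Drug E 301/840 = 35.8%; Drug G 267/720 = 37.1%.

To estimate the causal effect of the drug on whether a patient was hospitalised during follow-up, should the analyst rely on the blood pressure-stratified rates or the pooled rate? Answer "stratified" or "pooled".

Blood pressure is recorded after the drug and is itself shifted by it — it sits on the causal path from drug to outcome. Conditioning on a mediator would strip out part of the effect we want; the pooled comparison gives the total causal effect.
Pooled: Drug E 35.8% vs Drug G 37.1%; Drug E is lower overall.

pooled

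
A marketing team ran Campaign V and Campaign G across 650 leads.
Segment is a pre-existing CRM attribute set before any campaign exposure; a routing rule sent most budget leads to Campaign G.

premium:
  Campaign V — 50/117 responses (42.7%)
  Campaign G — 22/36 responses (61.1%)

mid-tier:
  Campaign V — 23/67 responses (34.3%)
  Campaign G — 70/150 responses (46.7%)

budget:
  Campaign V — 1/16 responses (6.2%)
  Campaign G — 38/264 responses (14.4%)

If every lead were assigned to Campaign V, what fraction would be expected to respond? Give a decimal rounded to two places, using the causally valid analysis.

0.24

The imbalance in customer segment arose from how leads were allocated, not from anything the campaign did; and customer segment independently affects the outcome. The pooled gap is confounded — condition on customer segment.
Standardising Campaign V to the population customer segment mix: 0.235·50/117 + 0.334·23/67 + 0.431·1/16 = 0.242.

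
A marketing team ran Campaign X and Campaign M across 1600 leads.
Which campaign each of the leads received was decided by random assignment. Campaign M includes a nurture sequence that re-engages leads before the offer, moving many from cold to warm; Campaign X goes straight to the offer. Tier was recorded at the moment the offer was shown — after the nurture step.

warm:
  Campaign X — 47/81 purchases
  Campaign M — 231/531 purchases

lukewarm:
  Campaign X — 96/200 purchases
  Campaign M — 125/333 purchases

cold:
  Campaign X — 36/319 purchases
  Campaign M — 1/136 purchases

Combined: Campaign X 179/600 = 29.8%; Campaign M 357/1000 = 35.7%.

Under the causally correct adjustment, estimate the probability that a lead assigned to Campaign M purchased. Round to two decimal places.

0.36

Campaign X is higher inside every engagement tier stratum but Campaign M is higher in aggregate. Whether to stratify depends on how engagement tier relates to the campaign.
The distribution of engagement tier is itself part of what the campaign does — it is an intermediate outcome. Holding it fixed would remove that part of the effect; the total effect is the pooled difference.
So P(outcome | do(Campaign M)) is just the pooled rate for Campaign M: 357/1000 = 0.357.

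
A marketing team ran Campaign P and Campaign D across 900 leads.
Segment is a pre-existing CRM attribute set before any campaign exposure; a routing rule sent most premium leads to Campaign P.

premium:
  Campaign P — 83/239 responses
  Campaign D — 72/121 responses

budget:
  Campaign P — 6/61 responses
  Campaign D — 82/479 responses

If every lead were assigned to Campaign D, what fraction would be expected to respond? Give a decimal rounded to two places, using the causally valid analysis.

0.34

Customer segment differs across campaigns for reasons unrelated to any effect of the campaign itself, and it separately predicts the outcome — a classic confounder. We must compare within customer segment levels.
Standardising Campaign D to the population customer segment mix: 0.400·72/121 + 0.600·82/479 = 0.341.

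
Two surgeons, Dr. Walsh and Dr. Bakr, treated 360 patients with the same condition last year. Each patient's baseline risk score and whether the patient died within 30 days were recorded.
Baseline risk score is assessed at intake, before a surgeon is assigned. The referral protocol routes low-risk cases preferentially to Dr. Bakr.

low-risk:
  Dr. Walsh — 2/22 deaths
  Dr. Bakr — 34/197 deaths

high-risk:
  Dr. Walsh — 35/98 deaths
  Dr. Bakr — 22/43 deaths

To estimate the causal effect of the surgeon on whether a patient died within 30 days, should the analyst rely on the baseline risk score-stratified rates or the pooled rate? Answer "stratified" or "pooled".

stratified

Nothing the surgeon does changes baseline risk score; the imbalance is an allocation artefact. With baseline risk score also predicting the outcome, the pooled figure is confounded, and the within-stratum comparison is the causal one.
Within each level — low-risk: 9.1% vs 17.3%; high-risk: 35.7% vs 51.2% — Dr. Walsh is lower every time.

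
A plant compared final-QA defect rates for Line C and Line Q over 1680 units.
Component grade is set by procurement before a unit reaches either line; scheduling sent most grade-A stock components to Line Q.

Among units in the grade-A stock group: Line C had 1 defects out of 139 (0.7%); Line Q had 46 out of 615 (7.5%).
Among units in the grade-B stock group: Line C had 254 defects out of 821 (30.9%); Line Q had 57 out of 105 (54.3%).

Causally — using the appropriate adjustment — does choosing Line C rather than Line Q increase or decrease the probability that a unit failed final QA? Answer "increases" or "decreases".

decreases

Nothing the line does changes component grade; the imbalance is an allocation artefact. With component grade also predicting the outcome, the pooled figure is confounded, and the within-stratum comparison is the causal one.
Within each level — grade-A stock: 0.7% vs 7.5%; grade-B stock: 30.9% vs 54.3% — Line C is lower every time.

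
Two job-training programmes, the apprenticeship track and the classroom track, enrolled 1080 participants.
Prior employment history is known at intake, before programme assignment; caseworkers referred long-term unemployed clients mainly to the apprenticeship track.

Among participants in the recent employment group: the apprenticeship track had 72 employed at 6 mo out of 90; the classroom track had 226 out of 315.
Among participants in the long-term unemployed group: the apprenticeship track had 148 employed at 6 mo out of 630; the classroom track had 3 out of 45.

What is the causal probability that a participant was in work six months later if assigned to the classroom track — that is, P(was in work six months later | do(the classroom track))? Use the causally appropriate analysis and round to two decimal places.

Within every prior employment history level the apprenticeship track has the higher rate, yet pooled the classroom track does — Simpson's reversal.
The imbalance in prior employment history arose from how participants were allocated, not from anything the programme did; and prior employment history independently affects the outcome. The pooled gap is confounded — condition on prior employment history.
Standardising the classroom track to the population prior employment history mix: 0.375·226/315 + 0.625·3/45 = 0.311.

0.31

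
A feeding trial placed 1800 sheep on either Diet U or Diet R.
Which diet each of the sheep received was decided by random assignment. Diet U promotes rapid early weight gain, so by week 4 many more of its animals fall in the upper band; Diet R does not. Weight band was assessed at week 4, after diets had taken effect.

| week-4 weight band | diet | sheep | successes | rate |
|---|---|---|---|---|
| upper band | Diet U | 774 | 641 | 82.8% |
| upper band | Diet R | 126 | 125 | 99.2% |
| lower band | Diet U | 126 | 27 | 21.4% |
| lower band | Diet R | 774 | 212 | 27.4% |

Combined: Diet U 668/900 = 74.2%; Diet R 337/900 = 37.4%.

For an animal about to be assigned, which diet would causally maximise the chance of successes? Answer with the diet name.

Diet U

The stratified and pooled comparisons disagree (Diet R wins within each week-4 weight band; Diet U wins overall), so the answer turns on the causal role of week-4 weight band.
Week-4 weight band lies on the pathway diet → week-4 weight band → outcome, so adjusting for it blocks the indirect effect. For the total causal effect of diet, use the unadjusted pooled rates.
Pooled: Diet U 74.2% vs Diet R 37.4%; Diet U is higher overall.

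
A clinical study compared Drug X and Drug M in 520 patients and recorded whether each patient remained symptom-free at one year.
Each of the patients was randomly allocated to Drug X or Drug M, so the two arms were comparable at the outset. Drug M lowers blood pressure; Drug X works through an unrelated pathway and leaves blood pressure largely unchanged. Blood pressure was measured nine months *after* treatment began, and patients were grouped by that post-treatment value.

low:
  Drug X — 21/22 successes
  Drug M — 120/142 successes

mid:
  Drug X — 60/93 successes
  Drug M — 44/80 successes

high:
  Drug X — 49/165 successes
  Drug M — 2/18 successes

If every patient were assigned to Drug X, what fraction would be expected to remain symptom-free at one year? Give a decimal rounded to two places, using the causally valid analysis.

The blood pressure-specific comparison favours Drug X throughout, but the pooled figures favour Drug M. The question is whether to condition on blood pressure.
Blood pressure is recorded after the drug and is itself shifted by it — it sits on the causal path from drug to outcome. Conditioning on a mediator would strip out part of the effect we want; the pooled comparison gives the total causal effect.
So P(outcome | do(Drug X)) is just the pooled rate for Drug X: 130/280 = 0.464.

0.46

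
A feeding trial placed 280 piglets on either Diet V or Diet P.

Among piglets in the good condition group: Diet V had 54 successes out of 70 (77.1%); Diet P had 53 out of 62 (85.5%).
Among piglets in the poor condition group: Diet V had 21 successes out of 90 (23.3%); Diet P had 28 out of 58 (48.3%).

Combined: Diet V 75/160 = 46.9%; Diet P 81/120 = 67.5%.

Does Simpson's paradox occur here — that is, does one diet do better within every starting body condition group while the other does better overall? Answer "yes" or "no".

Within each starting body condition level (good condition 77.1% vs 85.5%; poor condition 23.3% vs 48.3%), Diet P has the higher rate every time. Pooled: 46.9% vs 67.5% — Diet P has the higher rate overall. They agree.

no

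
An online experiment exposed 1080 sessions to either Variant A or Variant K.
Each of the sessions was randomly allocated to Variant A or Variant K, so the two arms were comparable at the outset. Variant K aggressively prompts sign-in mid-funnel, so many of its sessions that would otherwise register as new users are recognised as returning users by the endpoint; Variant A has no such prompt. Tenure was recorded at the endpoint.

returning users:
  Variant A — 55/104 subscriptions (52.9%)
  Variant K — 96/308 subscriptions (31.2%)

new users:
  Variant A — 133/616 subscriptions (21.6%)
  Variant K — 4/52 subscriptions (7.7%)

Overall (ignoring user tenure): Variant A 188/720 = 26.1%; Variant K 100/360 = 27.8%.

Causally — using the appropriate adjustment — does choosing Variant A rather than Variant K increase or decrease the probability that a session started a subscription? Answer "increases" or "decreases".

decreases

Within every user tenure level Variant A has the higher rate, yet pooled Variant K does — Simpson's reversal.
User tenure lies on the pathway variant → user tenure → outcome, so adjusting for it blocks the indirect effect. For the total causal effect of variant, use the unadjusted pooled rates.
Pooled: Variant A 26.1% vs Variant K 27.8%; Variant K is higher overall.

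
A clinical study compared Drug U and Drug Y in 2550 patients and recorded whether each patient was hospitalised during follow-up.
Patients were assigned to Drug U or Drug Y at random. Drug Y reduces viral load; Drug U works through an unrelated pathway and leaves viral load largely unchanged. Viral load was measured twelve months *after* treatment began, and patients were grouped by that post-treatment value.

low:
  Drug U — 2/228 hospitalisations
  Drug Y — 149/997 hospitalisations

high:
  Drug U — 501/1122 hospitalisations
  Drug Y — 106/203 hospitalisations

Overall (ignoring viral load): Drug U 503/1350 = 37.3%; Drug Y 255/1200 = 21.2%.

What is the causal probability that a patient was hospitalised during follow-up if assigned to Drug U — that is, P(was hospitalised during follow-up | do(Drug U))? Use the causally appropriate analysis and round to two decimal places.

0.37

Within every viral load level Drug U has the lower rate, yet pooled Drug Y does — Simpson's reversal.
Viral load is downstream of the drug. One should not condition on a consequence of treatment, so the overall rates are the right comparison.
So P(outcome | do(Drug U)) is just the pooled rate for Drug U: 503/1350 = 0.373.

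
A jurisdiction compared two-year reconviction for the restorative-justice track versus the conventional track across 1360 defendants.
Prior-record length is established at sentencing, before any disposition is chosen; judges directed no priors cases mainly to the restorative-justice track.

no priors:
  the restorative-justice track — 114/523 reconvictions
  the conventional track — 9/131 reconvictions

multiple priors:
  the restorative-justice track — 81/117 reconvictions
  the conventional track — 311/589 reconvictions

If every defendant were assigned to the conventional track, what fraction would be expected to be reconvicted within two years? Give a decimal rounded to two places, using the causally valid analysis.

0.31

The prior-record length-specific comparison favours the conventional track throughout, but the pooled figures favour the restorative-justice track. The question is whether to condition on prior-record length.
Since prior-record length is a pre-existing factor (not a product of the disposition) and it affects the outcome on its own, it is a confounder. The stratified rates, not the pooled rate, identify the causal effect.
Standardising the conventional track to the population prior-record length mix: 0.481·9/131 + 0.519·311/589 = 0.307.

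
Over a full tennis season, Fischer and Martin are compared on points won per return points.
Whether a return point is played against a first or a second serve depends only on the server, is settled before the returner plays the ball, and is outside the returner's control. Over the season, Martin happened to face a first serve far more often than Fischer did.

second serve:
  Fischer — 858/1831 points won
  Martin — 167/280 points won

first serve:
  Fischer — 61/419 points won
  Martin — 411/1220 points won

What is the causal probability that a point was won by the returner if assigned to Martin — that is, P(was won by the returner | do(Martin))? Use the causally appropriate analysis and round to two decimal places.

0.48

Martin is higher inside every serve type stratum but Fischer is higher in aggregate. Whether to stratify depends on how serve type relates to the player.
Nothing the player does changes serve type; the imbalance is an allocation artefact. With serve type also predicting the outcome, the pooled figure is confounded, and the within-stratum comparison is the causal one.
Standardising Martin to the population serve type mix: 0.563·167/280 + 0.437·411/1220 = 0.483.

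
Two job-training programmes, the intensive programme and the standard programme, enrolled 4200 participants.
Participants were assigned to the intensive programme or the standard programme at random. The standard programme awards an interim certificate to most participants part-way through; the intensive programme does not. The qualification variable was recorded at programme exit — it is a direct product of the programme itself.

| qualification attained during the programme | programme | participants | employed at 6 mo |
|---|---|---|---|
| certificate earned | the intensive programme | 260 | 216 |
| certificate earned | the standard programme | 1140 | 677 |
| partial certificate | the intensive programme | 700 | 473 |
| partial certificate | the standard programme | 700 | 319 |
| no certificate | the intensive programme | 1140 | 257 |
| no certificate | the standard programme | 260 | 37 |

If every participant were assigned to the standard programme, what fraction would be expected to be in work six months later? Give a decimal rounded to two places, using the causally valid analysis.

0.49

Because the programme influences qualification attained during the programme, qualification attained during the programme is a post-treatment mediator, not a confounder. Stratifying on it would bias the estimate; the causal effect is the crude pooled difference.
So P(outcome | do(the standard programme)) is just the pooled rate for the standard programme: 1033/2100 = 0.492.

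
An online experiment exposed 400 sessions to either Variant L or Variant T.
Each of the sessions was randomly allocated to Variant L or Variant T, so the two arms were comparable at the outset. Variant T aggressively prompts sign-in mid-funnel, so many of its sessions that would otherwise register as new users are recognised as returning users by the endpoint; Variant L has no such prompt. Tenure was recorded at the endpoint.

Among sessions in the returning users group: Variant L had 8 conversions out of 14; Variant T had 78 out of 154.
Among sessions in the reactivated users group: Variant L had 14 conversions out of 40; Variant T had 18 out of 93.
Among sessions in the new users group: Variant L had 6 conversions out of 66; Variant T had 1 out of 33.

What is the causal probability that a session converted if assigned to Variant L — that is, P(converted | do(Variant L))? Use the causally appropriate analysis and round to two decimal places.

0.23

Within every user tenure level Variant L has the higher rate, yet pooled Variant T does — Simpson's reversal.
Because the variant influences user tenure, user tenure is a post-treatment mediator, not a confounder. Stratifying on it would bias the estimate; the causal effect is the crude pooled difference.
So P(outcome | do(Variant L)) is just the pooled rate for Variant L: 28/120 = 0.233.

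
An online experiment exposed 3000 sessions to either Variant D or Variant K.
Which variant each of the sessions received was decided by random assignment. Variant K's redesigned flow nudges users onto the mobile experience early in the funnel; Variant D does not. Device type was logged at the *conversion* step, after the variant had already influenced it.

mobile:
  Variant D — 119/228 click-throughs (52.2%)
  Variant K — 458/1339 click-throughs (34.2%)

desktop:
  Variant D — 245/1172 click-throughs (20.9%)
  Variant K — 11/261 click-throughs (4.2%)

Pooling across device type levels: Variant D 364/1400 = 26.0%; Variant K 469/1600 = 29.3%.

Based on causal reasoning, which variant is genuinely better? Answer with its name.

Variant K

Stratifying would compare variants among sessions the variants themselves sorted into device type groups — a form of selection on an intermediate. The unconditioned pooled rates give the total causal effect.
Pooled: Variant D 26.0% vs Variant K 29.3%; Variant K is higher overall.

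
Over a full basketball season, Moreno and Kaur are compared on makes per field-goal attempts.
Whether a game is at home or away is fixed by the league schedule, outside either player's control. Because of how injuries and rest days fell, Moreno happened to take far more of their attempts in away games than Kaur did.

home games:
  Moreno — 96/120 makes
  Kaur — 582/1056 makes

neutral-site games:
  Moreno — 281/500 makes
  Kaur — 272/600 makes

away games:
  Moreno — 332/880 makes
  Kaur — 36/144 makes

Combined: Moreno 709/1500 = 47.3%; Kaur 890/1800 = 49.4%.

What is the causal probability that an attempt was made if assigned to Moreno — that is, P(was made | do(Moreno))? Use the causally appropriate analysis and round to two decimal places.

The imbalance in game venue arose from how field-goal attempts were allocated, not from anything the player did; and game venue independently affects the outcome. The pooled gap is confounded — condition on game venue.
Standardising Moreno to the population game venue mix: 0.356·96/120 + 0.333·281/500 + 0.310·332/880 = 0.589.

0.59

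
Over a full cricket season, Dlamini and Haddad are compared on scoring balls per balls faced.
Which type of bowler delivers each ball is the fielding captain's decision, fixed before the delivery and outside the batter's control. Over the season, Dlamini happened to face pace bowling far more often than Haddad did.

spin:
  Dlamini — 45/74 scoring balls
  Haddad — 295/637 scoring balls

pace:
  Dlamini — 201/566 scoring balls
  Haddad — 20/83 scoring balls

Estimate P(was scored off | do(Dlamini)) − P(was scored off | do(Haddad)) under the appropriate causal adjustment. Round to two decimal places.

Nothing the player does changes bowling type; the imbalance is an allocation artefact. With bowling type also predicting the outcome, the pooled figure is confounded, and the within-stratum comparison is the causal one.
Adjusting over the population distribution of bowling type: 0.523·(0.608−0.463) + 0.477·(0.355−0.241) = +0.130.

+0.13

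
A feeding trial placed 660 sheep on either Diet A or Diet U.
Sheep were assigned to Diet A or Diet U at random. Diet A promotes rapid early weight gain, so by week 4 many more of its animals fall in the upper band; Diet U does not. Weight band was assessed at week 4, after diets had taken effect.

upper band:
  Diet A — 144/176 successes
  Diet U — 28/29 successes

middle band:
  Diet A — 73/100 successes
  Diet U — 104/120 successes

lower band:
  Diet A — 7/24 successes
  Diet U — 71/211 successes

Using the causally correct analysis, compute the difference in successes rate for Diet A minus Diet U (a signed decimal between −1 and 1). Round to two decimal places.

The stratified and pooled comparisons disagree (Diet U wins within each week-4 weight band; Diet A wins overall), so the answer turns on the causal role of week-4 weight band.
Week-4 weight band is recorded after the diet and is itself shifted by it — it sits on the causal path from diet to outcome. Conditioning on a mediator would strip out part of the effect we want; the pooled comparison gives the total causal effect.
The causal difference is the pooled difference: 0.747 − 0.564 = +0.183.

+0.18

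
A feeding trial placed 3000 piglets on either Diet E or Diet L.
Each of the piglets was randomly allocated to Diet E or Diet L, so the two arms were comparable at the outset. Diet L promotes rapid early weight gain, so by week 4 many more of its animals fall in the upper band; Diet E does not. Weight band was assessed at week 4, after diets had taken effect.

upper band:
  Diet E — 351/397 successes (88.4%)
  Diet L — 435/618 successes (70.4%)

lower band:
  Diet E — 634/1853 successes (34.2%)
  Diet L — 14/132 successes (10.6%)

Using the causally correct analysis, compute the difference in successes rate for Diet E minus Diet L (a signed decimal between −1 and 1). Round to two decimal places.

-0.16

Week-4 weight band lies on the pathway diet → week-4 weight band → outcome, so adjusting for it blocks the indirect effect. For the total causal effect of diet, use the unadjusted pooled rates.
The causal difference is the pooled difference: 0.438 − 0.599 = -0.161.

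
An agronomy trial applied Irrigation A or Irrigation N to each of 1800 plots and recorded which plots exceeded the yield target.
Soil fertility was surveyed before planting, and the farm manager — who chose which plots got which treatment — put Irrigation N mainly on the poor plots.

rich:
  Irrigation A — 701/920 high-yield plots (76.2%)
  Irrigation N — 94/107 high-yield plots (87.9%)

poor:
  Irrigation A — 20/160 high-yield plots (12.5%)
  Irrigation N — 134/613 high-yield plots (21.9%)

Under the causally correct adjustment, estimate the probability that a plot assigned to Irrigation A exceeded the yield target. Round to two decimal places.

Irrigation N is higher inside every soil fertility stratum but Irrigation A is higher in aggregate. Whether to stratify depends on how soil fertility relates to the irrigation.
Since soil fertility is a pre-existing factor (not a product of the irrigation) and it affects the outcome on its own, it is a confounder. The stratified rates, not the pooled rate, identify the causal effect.
Standardising Irrigation A to the population soil fertility mix: 0.571·701/920 + 0.429·20/160 = 0.488.

0.49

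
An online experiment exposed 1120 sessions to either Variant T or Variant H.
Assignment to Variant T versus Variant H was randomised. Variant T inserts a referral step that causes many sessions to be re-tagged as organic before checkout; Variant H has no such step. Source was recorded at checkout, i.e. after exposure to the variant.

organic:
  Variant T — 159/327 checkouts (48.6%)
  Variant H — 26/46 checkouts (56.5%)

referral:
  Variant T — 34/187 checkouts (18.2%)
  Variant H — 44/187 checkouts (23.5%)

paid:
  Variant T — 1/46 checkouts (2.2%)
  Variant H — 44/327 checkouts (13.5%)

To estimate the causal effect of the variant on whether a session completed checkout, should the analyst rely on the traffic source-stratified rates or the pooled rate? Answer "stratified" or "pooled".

pooled

Traffic source lies on the pathway variant → traffic source → outcome, so adjusting for it blocks the indirect effect. For the total causal effect of variant, use the unadjusted pooled rates.
Pooled: Variant T 34.6% vs Variant H 20.4%; Variant T is higher overall.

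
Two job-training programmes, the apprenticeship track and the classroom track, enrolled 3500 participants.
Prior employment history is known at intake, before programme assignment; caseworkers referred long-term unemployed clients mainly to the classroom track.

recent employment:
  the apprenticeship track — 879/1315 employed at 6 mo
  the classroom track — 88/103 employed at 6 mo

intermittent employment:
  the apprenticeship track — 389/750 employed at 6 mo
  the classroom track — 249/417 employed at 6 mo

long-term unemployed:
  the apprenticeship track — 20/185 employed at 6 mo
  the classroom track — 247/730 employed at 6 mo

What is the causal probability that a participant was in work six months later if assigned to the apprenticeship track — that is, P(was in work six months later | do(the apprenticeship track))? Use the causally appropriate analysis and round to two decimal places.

Here prior employment history is a common cause — it drives both which programme a case falls under and the outcome. The crude comparison mixes populations; the stratum-specific rates are the causally relevant ones.
Standardising the apprenticeship track to the population prior employment history mix: 0.405·879/1315 + 0.333·389/750 + 0.261·20/185 = 0.472.

0.47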